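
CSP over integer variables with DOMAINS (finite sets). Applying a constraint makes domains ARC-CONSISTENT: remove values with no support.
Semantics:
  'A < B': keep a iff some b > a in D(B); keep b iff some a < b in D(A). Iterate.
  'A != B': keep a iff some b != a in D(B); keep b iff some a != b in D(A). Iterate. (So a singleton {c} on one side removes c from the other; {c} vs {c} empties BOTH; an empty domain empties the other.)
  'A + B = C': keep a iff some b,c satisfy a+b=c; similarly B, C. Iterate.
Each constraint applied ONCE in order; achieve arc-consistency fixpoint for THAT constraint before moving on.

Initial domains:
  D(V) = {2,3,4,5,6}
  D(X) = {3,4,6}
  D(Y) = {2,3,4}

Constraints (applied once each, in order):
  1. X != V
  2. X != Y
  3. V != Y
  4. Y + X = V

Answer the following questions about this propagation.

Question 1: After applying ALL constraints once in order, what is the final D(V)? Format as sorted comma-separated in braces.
Answer: {5,6}

Derivation:
Constraint 1 (X != V) on D(X)={3,4,6} D(V)={2,3,4,5,6}: no change
Constraint 2 (X != Y) on D(X)={3,4,6} D(Y)={2,3,4}: no change
Constraint 3 (V != Y) on D(V)={2,3,4,5,6} D(Y)={2,3,4}: no change
Constraint 4 (Y + X = V) on D(Y)={2,3,4} D(X)={3,4,6} D(V)={2,3,4,5,6}: Y {2,3,4}->{2,3}; X {3,4,6}->{3,4}; V {2,3,4,5,6}->{5,6}
So after all 4 constraints: D(V) = {5,6}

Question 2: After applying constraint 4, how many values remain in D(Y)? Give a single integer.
Constraint 1 (X != V) on D(X)={3,4,6} D(V)={2,3,4,5,6}: no change
Constraint 2 (X != Y) on D(X)={3,4,6} D(Y)={2,3,4}: no change
Constraint 3 (V != Y) on D(V)={2,3,4,5,6} D(Y)={2,3,4}: no change
Constraint 4 (Y + X = V) on D(Y)={2,3,4} D(X)={3,4,6} D(V)={2,3,4,5,6}: Y {2,3,4}->{2,3}; X {3,4,6}->{3,4}; V {2,3,4,5,6}->{5,6}
So after constraint 4: D(Y)={2,3}, size = 2

Answer: 2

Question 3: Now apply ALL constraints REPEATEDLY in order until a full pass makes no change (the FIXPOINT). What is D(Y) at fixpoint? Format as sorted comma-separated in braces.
Answer: {2,3}

Derivation:
pass 0 (initial): D(Y)={2,3,4}
pass 1: V {2,3,4,5,6}->{5,6}; X {3,4,6}->{3,4}; Y {2,3,4}->{2,3}
pass 2: no change
Fixpoint after 2 passes: D(Y) = {2,3}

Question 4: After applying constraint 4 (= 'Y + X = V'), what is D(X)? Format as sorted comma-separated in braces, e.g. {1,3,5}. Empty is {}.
Answer: {3,4}

Derivation:
Constraint 1 (X != V) on D(X)={3,4,6} D(V)={2,3,4,5,6}: no change
Constraint 2 (X != Y) on D(X)={3,4,6} D(Y)={2,3,4}: no change
Constraint 3 (V != Y) on D(V)={2,3,4,5,6} D(Y)={2,3,4}: no change
Constraint 4 (Y + X = V) on D(Y)={2,3,4} D(X)={3,4,6} D(V)={2,3,4,5,6}: Y {2,3,4}->{2,3}; X {3,4,6}->{3,4}; V {2,3,4,5,6}->{5,6}
So after constraint 4: D(X) = {3,4}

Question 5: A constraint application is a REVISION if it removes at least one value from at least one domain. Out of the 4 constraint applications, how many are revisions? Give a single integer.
Answer: 1

Derivation:
Constraint 1 (X != V) on D(X)={3,4,6} D(V)={2,3,4,5,6}: no change => not a revision
Constraint 2 (X != Y) on D(X)={3,4,6} D(Y)={2,3,4}: no change => not a revision
Constraint 3 (V != Y) on D(V)={2,3,4,5,6} D(Y)={2,3,4}: no change => not a revision
Constraint 4 (Y + X = V) on D(Y)={2,3,4} D(X)={3,4,6} D(V)={2,3,4,5,6}: Y {2,3,4}->{2,3}; X {3,4,6}->{3,4}; V {2,3,4,5,6}->{5,6} => REVISION
Total revisions = 1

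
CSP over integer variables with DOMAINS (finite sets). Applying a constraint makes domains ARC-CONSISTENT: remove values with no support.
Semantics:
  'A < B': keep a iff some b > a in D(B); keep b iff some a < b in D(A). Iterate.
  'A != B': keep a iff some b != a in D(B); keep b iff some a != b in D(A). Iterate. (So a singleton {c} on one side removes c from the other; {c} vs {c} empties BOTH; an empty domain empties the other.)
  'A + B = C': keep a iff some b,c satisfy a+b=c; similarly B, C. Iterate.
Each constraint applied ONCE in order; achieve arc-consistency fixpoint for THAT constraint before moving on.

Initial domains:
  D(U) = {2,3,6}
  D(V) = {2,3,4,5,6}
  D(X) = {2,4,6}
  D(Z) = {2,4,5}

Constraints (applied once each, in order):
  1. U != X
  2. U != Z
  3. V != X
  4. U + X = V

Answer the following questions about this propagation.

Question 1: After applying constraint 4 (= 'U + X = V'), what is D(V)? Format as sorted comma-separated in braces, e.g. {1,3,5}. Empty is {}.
Constraint 1 (U != X) on D(U)={2,3,6} D(X)={2,4,6}: no change
Constraint 2 (U != Z) on D(U)={2,3,6} D(Z)={2,4,5}: no change
Constraint 3 (V != X) on D(V)={2,3,4,5,6} D(X)={2,4,6}: no change
Constraint 4 (U + X = V) on D(U)={2,3,6} D(X)={2,4,6} D(V)={2,3,4,5,6}: U {2,3,6}->{2,3}; X {2,4,6}->{2,4}; V {2,3,4,5,6}->{4,5,6}
So after constraint 4: D(V) = {4,5,6}

Answer: {4,5,6}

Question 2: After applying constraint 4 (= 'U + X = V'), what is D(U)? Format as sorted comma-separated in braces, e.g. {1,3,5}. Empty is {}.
Constraint 1 (U != X) on D(U)={2,3,6} D(X)={2,4,6}: no change
Constraint 2 (U != Z) on D(U)={2,3,6} D(Z)={2,4,5}: no change
Constraint 3 (V != X) on D(V)={2,3,4,5,6} D(X)={2,4,6}: no change
Constraint 4 (U + X = V) on D(U)={2,3,6} D(X)={2,4,6} D(V)={2,3,4,5,6}: U {2,3,6}->{2,3}; X {2,4,6}->{2,4}; V {2,3,4,5,6}->{4,5,6}
So after constraint 4: D(U) = {2,3}

Answer: {2,3}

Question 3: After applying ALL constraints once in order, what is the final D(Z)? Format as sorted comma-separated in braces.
Constraint 1 (U != X) on D(U)={2,3,6} D(X)={2,4,6}: no change
Constraint 2 (U != Z) on D(U)={2,3,6} D(Z)={2,4,5}: no change
Constraint 3 (V != X) on D(V)={2,3,4,5,6} D(X)={2,4,6}: no change
Constraint 4 (U + X = V) on D(U)={2,3,6} D(X)={2,4,6} D(V)={2,3,4,5,6}: U {2,3,6}->{2,3}; X {2,4,6}->{2,4}; V {2,3,4,5,6}->{4,5,6}
So after all 4 constraints: D(Z) = {2,4,5}

Answer: {2,4,5}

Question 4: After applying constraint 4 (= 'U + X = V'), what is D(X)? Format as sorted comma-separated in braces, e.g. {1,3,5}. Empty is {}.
Answer: {2,4}

Derivation:
Constraint 1 (U != X) on D(U)={2,3,6} D(X)={2,4,6}: no change
Constraint 2 (U != Z) on D(U)={2,3,6} D(Z)={2,4,5}: no change
Constraint 3 (V != X) on D(V)={2,3,4,5,6} D(X)={2,4,6}: no change
Constraint 4 (U + X = V) on D(U)={2,3,6} D(X)={2,4,6} D(V)={2,3,4,5,6}: U {2,3,6}->{2,3}; X {2,4,6}->{2,4}; V {2,3,4,5,6}->{4,5,6}
So after constraint 4: D(X) = {2,4}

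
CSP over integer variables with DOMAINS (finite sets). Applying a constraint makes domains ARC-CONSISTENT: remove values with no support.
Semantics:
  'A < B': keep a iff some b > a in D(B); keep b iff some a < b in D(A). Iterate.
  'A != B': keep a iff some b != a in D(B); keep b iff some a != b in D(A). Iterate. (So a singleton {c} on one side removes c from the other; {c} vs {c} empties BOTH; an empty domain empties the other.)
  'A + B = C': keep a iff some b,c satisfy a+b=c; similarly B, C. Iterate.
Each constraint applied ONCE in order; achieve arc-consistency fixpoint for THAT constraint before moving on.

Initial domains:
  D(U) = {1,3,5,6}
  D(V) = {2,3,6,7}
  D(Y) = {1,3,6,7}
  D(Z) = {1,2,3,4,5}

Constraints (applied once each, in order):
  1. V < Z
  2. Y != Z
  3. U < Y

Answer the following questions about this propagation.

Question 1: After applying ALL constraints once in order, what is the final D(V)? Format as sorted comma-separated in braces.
Constraint 1 (V < Z) on D(V)={2,3,6,7} D(Z)={1,2,3,4,5}: V {2,3,6,7}->{2,3}; Z {1,2,3,4,5}->{3,4,5}
Constraint 2 (Y != Z) on D(Y)={1,3,6,7} D(Z)={3,4,5}: no change
Constraint 3 (U < Y) on D(U)={1,3,5,6} D(Y)={1,3,6,7}: Y {1,3,6,7}->{3,6,7}
So after all 3 constraints: D(V) = {2,3}

Answer: {2,3}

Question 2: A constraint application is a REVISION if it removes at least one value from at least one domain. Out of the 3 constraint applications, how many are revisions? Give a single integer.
Answer: 2

Derivation:
Constraint 1 (V < Z) on D(V)={2,3,6,7} D(Z)={1,2,3,4,5}: V {2,3,6,7}->{2,3}; Z {1,2,3,4,5}->{3,4,5} => REVISION
Constraint 2 (Y != Z) on D(Y)={1,3,6,7} D(Z)={3,4,5}: no change => not a revision
Constraint 3 (U < Y) on D(U)={1,3,5,6} D(Y)={1,3,6,7}: Y {1,3,6,7}->{3,6,7} => REVISION
Total revisions = 2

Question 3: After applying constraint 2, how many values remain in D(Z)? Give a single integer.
Answer: 3

Derivation:
Constraint 1 (V < Z) on D(V)={2,3,6,7} D(Z)={1,2,3,4,5}: V {2,3,6,7}->{2,3}; Z {1,2,3,4,5}->{3,4,5}
Constraint 2 (Y != Z) on D(Y)={1,3,6,7} D(Z)={3,4,5}: no change
So after constraint 2: D(Z)={3,4,5}, size = 3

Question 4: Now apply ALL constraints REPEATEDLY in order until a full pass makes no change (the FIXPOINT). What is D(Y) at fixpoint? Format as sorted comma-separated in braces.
pass 0 (initial): D(Y)={1,3,6,7}
pass 1: V {2,3,6,7}->{2,3}; Y {1,3,6,7}->{3,6,7}; Z {1,2,3,4,5}->{3,4,5}
pass 2: no change
Fixpoint after 2 passes: D(Y) = {3,6,7}

Answer: {3,6,7}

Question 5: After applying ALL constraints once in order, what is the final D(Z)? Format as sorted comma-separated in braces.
Constraint 1 (V < Z) on D(V)={2,3,6,7} D(Z)={1,2,3,4,5}: V {2,3,6,7}->{2,3}; Z {1,2,3,4,5}->{3,4,5}
Constraint 2 (Y != Z) on D(Y)={1,3,6,7} D(Z)={3,4,5}: no change
Constraint 3 (U < Y) on D(U)={1,3,5,6} D(Y)={1,3,6,7}: Y {1,3,6,7}->{3,6,7}
So after all 3 constraints: D(Z) = {3,4,5}

Answer: {3,4,5}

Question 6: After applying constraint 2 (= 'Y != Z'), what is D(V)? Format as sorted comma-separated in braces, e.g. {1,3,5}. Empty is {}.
Answer: {2,3}

Derivation:
Constraint 1 (V < Z) on D(V)={2,3,6,7} D(Z)={1,2,3,4,5}: V {2,3,6,7}->{2,3}; Z {1,2,3,4,5}->{3,4,5}
Constraint 2 (Y != Z) on D(Y)={1,3,6,7} D(Z)={3,4,5}: no change
So after constraint 2: D(V) = {2,3}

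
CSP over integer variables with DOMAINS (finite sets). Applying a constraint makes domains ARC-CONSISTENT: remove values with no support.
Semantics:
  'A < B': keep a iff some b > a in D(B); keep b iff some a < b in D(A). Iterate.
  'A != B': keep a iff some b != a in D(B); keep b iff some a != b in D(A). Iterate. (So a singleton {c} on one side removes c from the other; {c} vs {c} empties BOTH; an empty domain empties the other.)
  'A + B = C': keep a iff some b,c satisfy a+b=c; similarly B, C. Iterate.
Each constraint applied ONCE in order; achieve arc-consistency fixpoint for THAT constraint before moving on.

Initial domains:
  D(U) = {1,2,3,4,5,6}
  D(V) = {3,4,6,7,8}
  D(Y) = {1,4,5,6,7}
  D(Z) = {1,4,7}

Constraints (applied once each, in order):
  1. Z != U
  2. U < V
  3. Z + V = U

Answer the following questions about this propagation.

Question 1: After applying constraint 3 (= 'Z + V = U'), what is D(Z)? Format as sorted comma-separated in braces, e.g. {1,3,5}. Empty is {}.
Answer: {1}

Derivation:
Constraint 1 (Z != U) on D(Z)={1,4,7} D(U)={1,2,3,4,5,6}: no change
Constraint 2 (U < V) on D(U)={1,2,3,4,5,6} D(V)={3,4,6,7,8}: no change
Constraint 3 (Z + V = U) on D(Z)={1,4,7} D(V)={3,4,6,7,8} D(U)={1,2,3,4,5,6}: Z {1,4,7}->{1}; V {3,4,6,7,8}->{3,4}; U {1,2,3,4,5,6}->{4,5}
So after constraint 3: D(Z) = {1}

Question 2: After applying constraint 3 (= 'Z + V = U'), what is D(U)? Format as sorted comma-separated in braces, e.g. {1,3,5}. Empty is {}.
Constraint 1 (Z != U) on D(Z)={1,4,7} D(U)={1,2,3,4,5,6}: no change
Constraint 2 (U < V) on D(U)={1,2,3,4,5,6} D(V)={3,4,6,7,8}: no change
Constraint 3 (Z + V = U) on D(Z)={1,4,7} D(V)={3,4,6,7,8} D(U)={1,2,3,4,5,6}: Z {1,4,7}->{1}; V {3,4,6,7,8}->{3,4}; U {1,2,3,4,5,6}->{4,5}
So after constraint 3: D(U) = {4,5}

Answer: {4,5}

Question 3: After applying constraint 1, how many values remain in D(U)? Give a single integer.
Answer: 6

Derivation:
Constraint 1 (Z != U) on D(Z)={1,4,7} D(U)={1,2,3,4,5,6}: no change
So after constraint 1: D(U)={1,2,3,4,5,6}, size = 6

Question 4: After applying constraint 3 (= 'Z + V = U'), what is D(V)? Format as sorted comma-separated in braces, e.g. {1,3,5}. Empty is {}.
Constraint 1 (Z != U) on D(Z)={1,4,7} D(U)={1,2,3,4,5,6}: no change
Constraint 2 (U < V) on D(U)={1,2,3,4,5,6} D(V)={3,4,6,7,8}: no change
Constraint 3 (Z + V = U) on D(Z)={1,4,7} D(V)={3,4,6,7,8} D(U)={1,2,3,4,5,6}: Z {1,4,7}->{1}; V {3,4,6,7,8}->{3,4}; U {1,2,3,4,5,6}->{4,5}
So after constraint 3: D(V) = {3,4}

Answer: {3,4}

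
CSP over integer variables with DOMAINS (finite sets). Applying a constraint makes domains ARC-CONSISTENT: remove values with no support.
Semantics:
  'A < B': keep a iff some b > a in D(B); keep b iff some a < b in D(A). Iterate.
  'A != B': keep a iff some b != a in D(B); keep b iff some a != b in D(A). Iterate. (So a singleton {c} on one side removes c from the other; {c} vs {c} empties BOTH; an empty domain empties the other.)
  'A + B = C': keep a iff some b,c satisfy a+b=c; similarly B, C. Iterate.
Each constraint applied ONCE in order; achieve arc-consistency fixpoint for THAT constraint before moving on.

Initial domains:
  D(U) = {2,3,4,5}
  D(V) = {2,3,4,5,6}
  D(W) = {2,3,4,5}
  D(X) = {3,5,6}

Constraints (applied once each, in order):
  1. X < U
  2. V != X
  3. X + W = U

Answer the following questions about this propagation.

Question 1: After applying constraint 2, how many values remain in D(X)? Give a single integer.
Answer: 1

Derivation:
Constraint 1 (X < U) on D(X)={3,5,6} D(U)={2,3,4,5}: X {3,5,6}->{3}; U {2,3,4,5}->{4,5}
Constraint 2 (V != X) on D(V)={2,3,4,5,6} D(X)={3}: V {2,3,4,5,6}->{2,4,5,6}
So after constraint 2: D(X)={3}, size = 1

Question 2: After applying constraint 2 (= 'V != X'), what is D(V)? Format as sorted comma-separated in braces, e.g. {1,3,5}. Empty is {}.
Constraint 1 (X < U) on D(X)={3,5,6} D(U)={2,3,4,5}: X {3,5,6}->{3}; U {2,3,4,5}->{4,5}
Constraint 2 (V != X) on D(V)={2,3,4,5,6} D(X)={3}: V {2,3,4,5,6}->{2,4,5,6}
So after constraint 2: D(V) = {2,4,5,6}

Answer: {2,4,5,6}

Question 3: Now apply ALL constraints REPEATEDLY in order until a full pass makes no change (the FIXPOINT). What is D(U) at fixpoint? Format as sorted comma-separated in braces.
Answer: {5}

Derivation:
pass 0 (initial): D(U)={2,3,4,5}
pass 1: U {2,3,4,5}->{5}; V {2,3,4,5,6}->{2,4,5,6}; W {2,3,4,5}->{2}; X {3,5,6}->{3}
pass 2: no change
Fixpoint after 2 passes: D(U) = {5}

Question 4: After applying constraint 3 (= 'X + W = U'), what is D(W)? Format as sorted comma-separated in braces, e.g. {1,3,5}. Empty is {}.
Answer: {2}

Derivation:
Constraint 1 (X < U) on D(X)={3,5,6} D(U)={2,3,4,5}: X {3,5,6}->{3}; U {2,3,4,5}->{4,5}
Constraint 2 (V != X) on D(V)={2,3,4,5,6} D(X)={3}: V {2,3,4,5,6}->{2,4,5,6}
Constraint 3 (X + W = U) on D(X)={3} D(W)={2,3,4,5} D(U)={4,5}: W {2,3,4,5}->{2}; U {4,5}->{5}
So after constraint 3: D(W) = {2}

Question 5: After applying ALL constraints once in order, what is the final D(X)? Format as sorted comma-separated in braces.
Answer: {3}

Derivation:
Constraint 1 (X < U) on D(X)={3,5,6} D(U)={2,3,4,5}: X {3,5,6}->{3}; U {2,3,4,5}->{4,5}
Constraint 2 (V != X) on D(V)={2,3,4,5,6} D(X)={3}: V {2,3,4,5,6}->{2,4,5,6}
Constraint 3 (X + W = U) on D(X)={3} D(W)={2,3,4,5} D(U)={4,5}: W {2,3,4,5}->{2}; U {4,5}->{5}
So after all 3 constraints: D(X) = {3}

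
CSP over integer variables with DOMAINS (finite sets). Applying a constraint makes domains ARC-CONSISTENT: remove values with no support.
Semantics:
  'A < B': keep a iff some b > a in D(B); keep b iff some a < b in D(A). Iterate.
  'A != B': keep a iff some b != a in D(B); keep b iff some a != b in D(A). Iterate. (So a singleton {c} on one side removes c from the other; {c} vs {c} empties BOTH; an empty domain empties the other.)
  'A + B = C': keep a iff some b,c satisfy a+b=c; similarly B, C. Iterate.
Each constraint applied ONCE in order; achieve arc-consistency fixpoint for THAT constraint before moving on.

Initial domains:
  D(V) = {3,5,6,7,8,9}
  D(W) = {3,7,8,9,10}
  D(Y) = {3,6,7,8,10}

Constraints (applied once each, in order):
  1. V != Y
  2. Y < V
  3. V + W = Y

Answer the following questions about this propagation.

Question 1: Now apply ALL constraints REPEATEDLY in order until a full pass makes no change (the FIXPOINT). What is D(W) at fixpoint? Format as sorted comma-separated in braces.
Answer: {}

Derivation:
pass 0 (initial): D(W)={3,7,8,9,10}
pass 1: V {3,5,6,7,8,9}->{5}; W {3,7,8,9,10}->{3}; Y {3,6,7,8,10}->{8}
pass 2: V {5}->{}; W {3}->{}; Y {8}->{}
pass 3: no change
Fixpoint after 3 passes: D(W) = {}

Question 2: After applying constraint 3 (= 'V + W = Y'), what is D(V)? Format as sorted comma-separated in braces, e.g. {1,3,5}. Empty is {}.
Answer: {5}

Derivation:
Constraint 1 (V != Y) on D(V)={3,5,6,7,8,9} D(Y)={3,6,7,8,10}: no change
Constraint 2 (Y < V) on D(Y)={3,6,7,8,10} D(V)={3,5,6,7,8,9}: Y {3,6,7,8,10}->{3,6,7,8}; V {3,5,6,7,8,9}->{5,6,7,8,9}
Constraint 3 (V + W = Y) on D(V)={5,6,7,8,9} D(W)={3,7,8,9,10} D(Y)={3,6,7,8}: V {5,6,7,8,9}->{5}; W {3,7,8,9,10}->{3}; Y {3,6,7,8}->{8}
So after constraint 3: D(V) = {5}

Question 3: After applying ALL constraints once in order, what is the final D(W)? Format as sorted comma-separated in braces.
Constraint 1 (V != Y) on D(V)={3,5,6,7,8,9} D(Y)={3,6,7,8,10}: no change
Constraint 2 (Y < V) on D(Y)={3,6,7,8,10} D(V)={3,5,6,7,8,9}: Y {3,6,7,8,10}->{3,6,7,8}; V {3,5,6,7,8,9}->{5,6,7,8,9}
Constraint 3 (V + W = Y) on D(V)={5,6,7,8,9} D(W)={3,7,8,9,10} D(Y)={3,6,7,8}: V {5,6,7,8,9}->{5}; W {3,7,8,9,10}->{3}; Y {3,6,7,8}->{8}
So after all 3 constraints: D(W) = {3}

Answer: {3}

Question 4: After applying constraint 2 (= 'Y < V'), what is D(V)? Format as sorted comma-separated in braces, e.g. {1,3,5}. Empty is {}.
Answer: {5,6,7,8,9}

Derivation:
Constraint 1 (V != Y) on D(V)={3,5,6,7,8,9} D(Y)={3,6,7,8,10}: no change
Constraint 2 (Y < V) on D(Y)={3,6,7,8,10} D(V)={3,5,6,7,8,9}: Y {3,6,7,8,10}->{3,6,7,8}; V {3,5,6,7,8,9}->{5,6,7,8,9}
So after constraint 2: D(V) = {5,6,7,8,9}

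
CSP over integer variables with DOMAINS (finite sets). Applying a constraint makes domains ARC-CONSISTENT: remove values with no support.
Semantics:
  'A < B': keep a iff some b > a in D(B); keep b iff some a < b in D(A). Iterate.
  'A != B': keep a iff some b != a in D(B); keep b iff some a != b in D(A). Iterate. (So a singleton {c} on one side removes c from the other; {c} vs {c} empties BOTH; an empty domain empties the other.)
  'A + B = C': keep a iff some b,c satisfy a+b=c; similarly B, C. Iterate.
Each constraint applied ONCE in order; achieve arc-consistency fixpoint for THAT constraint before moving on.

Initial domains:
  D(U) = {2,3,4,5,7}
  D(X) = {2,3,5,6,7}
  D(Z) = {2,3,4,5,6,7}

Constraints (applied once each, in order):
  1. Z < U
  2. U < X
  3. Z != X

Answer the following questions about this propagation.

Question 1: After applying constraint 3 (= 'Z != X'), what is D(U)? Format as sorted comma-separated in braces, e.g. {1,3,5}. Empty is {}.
Answer: {3,4,5}

Derivation:
Constraint 1 (Z < U) on D(Z)={2,3,4,5,6,7} D(U)={2,3,4,5,7}: Z {2,3,4,5,6,7}->{2,3,4,5,6}; U {2,3,4,5,7}->{3,4,5,7}
Constraint 2 (U < X) on D(U)={3,4,5,7} D(X)={2,3,5,6,7}: U {3,4,5,7}->{3,4,5}; X {2,3,5,6,7}->{5,6,7}
Constraint 3 (Z != X) on D(Z)={2,3,4,5,6} D(X)={5,6,7}: no change
So after constraint 3: D(U) = {3,4,5}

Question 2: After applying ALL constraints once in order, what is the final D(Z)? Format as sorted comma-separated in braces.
Answer: {2,3,4,5,6}

Derivation:
Constraint 1 (Z < U) on D(Z)={2,3,4,5,6,7} D(U)={2,3,4,5,7}: Z {2,3,4,5,6,7}->{2,3,4,5,6}; U {2,3,4,5,7}->{3,4,5,7}
Constraint 2 (U < X) on D(U)={3,4,5,7} D(X)={2,3,5,6,7}: U {3,4,5,7}->{3,4,5}; X {2,3,5,6,7}->{5,6,7}
Constraint 3 (Z != X) on D(Z)={2,3,4,5,6} D(X)={5,6,7}: no change
So after all 3 constraints: D(Z) = {2,3,4,5,6}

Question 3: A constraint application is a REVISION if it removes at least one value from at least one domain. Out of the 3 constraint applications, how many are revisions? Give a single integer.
Constraint 1 (Z < U) on D(Z)={2,3,4,5,6,7} D(U)={2,3,4,5,7}: Z {2,3,4,5,6,7}->{2,3,4,5,6}; U {2,3,4,5,7}->{3,4,5,7} => REVISION
Constraint 2 (U < X) on D(U)={3,4,5,7} D(X)={2,3,5,6,7}: U {3,4,5,7}->{3,4,5}; X {2,3,5,6,7}->{5,6,7} => REVISION
Constraint 3 (Z != X) on D(Z)={2,3,4,5,6} D(X)={5,6,7}: no change => not a revision
Total revisions = 2

Answer: 2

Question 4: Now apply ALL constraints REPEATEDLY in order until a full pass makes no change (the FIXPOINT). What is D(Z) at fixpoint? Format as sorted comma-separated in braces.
Answer: {2,3,4}

Derivation:
pass 0 (initial): D(Z)={2,3,4,5,6,7}
pass 1: U {2,3,4,5,7}->{3,4,5}; X {2,3,5,6,7}->{5,6,7}; Z {2,3,4,5,6,7}->{2,3,4,5,6}
pass 2: Z {2,3,4,5,6}->{2,3,4}
pass 3: no change
Fixpoint after 3 passes: D(Z) = {2,3,4}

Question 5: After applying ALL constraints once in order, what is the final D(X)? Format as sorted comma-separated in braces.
Constraint 1 (Z < U) on D(Z)={2,3,4,5,6,7} D(U)={2,3,4,5,7}: Z {2,3,4,5,6,7}->{2,3,4,5,6}; U {2,3,4,5,7}->{3,4,5,7}
Constraint 2 (U < X) on D(U)={3,4,5,7} D(X)={2,3,5,6,7}: U {3,4,5,7}->{3,4,5}; X {2,3,5,6,7}->{5,6,7}
Constraint 3 (Z != X) on D(Z)={2,3,4,5,6} D(X)={5,6,7}: no change
So after all 3 constraints: D(X) = {5,6,7}

Answer: {5,6,7}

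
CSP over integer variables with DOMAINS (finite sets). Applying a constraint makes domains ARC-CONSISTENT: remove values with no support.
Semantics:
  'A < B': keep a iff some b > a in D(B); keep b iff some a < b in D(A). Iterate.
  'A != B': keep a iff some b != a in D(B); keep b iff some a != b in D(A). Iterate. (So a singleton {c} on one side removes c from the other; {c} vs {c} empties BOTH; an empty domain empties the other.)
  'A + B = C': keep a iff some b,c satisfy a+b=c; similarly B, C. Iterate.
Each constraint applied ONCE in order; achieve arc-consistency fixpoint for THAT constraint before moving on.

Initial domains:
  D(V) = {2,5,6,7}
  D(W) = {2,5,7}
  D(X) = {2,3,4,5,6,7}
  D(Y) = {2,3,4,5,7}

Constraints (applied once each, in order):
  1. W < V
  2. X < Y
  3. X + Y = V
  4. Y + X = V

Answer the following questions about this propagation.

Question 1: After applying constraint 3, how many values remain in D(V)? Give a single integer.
Answer: 3

Derivation:
Constraint 1 (W < V) on D(W)={2,5,7} D(V)={2,5,6,7}: W {2,5,7}->{2,5}; V {2,5,6,7}->{5,6,7}
Constraint 2 (X < Y) on D(X)={2,3,4,5,6,7} D(Y)={2,3,4,5,7}: X {2,3,4,5,6,7}->{2,3,4,5,6}; Y {2,3,4,5,7}->{3,4,5,7}
Constraint 3 (X + Y = V) on D(X)={2,3,4,5,6} D(Y)={3,4,5,7} D(V)={5,6,7}: X {2,3,4,5,6}->{2,3,4}; Y {3,4,5,7}->{3,4,5}
So after constraint 3: D(V)={5,6,7}, size = 3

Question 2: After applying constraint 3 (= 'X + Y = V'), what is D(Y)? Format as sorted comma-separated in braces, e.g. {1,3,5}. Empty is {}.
Constraint 1 (W < V) on D(W)={2,5,7} D(V)={2,5,6,7}: W {2,5,7}->{2,5}; V {2,5,6,7}->{5,6,7}
Constraint 2 (X < Y) on D(X)={2,3,4,5,6,7} D(Y)={2,3,4,5,7}: X {2,3,4,5,6,7}->{2,3,4,5,6}; Y {2,3,4,5,7}->{3,4,5,7}
Constraint 3 (X + Y = V) on D(X)={2,3,4,5,6} D(Y)={3,4,5,7} D(V)={5,6,7}: X {2,3,4,5,6}->{2,3,4}; Y {3,4,5,7}->{3,4,5}
So after constraint 3: D(Y) = {3,4,5}

Answer: {3,4,5}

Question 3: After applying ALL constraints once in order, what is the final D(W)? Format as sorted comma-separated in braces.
Answer: {2,5}

Derivation:
Constraint 1 (W < V) on D(W)={2,5,7} D(V)={2,5,6,7}: W {2,5,7}->{2,5}; V {2,5,6,7}->{5,6,7}
Constraint 2 (X < Y) on D(X)={2,3,4,5,6,7} D(Y)={2,3,4,5,7}: X {2,3,4,5,6,7}->{2,3,4,5,6}; Y {2,3,4,5,7}->{3,4,5,7}
Constraint 3 (X + Y = V) on D(X)={2,3,4,5,6} D(Y)={3,4,5,7} D(V)={5,6,7}: X {2,3,4,5,6}->{2,3,4}; Y {3,4,5,7}->{3,4,5}
Constraint 4 (Y + X = V) on D(Y)={3,4,5} D(X)={2,3,4} D(V)={5,6,7}: no change
So after all 4 constraints: D(W) = {2,5}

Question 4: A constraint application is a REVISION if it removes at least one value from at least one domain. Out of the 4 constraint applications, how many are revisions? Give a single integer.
Constraint 1 (W < V) on D(W)={2,5,7} D(V)={2,5,6,7}: W {2,5,7}->{2,5}; V {2,5,6,7}->{5,6,7} => REVISION
Constraint 2 (X < Y) on D(X)={2,3,4,5,6,7} D(Y)={2,3,4,5,7}: X {2,3,4,5,6,7}->{2,3,4,5,6}; Y {2,3,4,5,7}->{3,4,5,7} => REVISION
Constraint 3 (X + Y = V) on D(X)={2,3,4,5,6} D(Y)={3,4,5,7} D(V)={5,6,7}: X {2,3,4,5,6}->{2,3,4}; Y {3,4,5,7}->{3,4,5} => REVISION
Constraint 4 (Y + X = V) on D(Y)={3,4,5} D(X)={2,3,4} D(V)={5,6,7}: no change => not a revision
Total revisions = 3

Answer: 3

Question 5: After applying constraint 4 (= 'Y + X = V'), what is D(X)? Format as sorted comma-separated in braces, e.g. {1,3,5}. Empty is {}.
Constraint 1 (W < V) on D(W)={2,5,7} D(V)={2,5,6,7}: W {2,5,7}->{2,5}; V {2,5,6,7}->{5,6,7}
Constraint 2 (X < Y) on D(X)={2,3,4,5,6,7} D(Y)={2,3,4,5,7}: X {2,3,4,5,6,7}->{2,3,4,5,6}; Y {2,3,4,5,7}->{3,4,5,7}
Constraint 3 (X + Y = V) on D(X)={2,3,4,5,6} D(Y)={3,4,5,7} D(V)={5,6,7}: X {2,3,4,5,6}->{2,3,4}; Y {3,4,5,7}->{3,4,5}
Constraint 4 (Y + X = V) on D(Y)={3,4,5} D(X)={2,3,4} D(V)={5,6,7}: no change
So after constraint 4: D(X) = {2,3,4}

Answer: {2,3,4}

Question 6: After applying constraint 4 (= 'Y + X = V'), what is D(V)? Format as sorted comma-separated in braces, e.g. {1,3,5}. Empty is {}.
Constraint 1 (W < V) on D(W)={2,5,7} D(V)={2,5,6,7}: W {2,5,7}->{2,5}; V {2,5,6,7}->{5,6,7}
Constraint 2 (X < Y) on D(X)={2,3,4,5,6,7} D(Y)={2,3,4,5,7}: X {2,3,4,5,6,7}->{2,3,4,5,6}; Y {2,3,4,5,7}->{3,4,5,7}
Constraint 3 (X + Y = V) on D(X)={2,3,4,5,6} D(Y)={3,4,5,7} D(V)={5,6,7}: X {2,3,4,5,6}->{2,3,4}; Y {3,4,5,7}->{3,4,5}
Constraint 4 (Y + X = V) on D(Y)={3,4,5} D(X)={2,3,4} D(V)={5,6,7}: no change
So after constraint 4: D(V) = {5,6,7}

Answer: {5,6,7}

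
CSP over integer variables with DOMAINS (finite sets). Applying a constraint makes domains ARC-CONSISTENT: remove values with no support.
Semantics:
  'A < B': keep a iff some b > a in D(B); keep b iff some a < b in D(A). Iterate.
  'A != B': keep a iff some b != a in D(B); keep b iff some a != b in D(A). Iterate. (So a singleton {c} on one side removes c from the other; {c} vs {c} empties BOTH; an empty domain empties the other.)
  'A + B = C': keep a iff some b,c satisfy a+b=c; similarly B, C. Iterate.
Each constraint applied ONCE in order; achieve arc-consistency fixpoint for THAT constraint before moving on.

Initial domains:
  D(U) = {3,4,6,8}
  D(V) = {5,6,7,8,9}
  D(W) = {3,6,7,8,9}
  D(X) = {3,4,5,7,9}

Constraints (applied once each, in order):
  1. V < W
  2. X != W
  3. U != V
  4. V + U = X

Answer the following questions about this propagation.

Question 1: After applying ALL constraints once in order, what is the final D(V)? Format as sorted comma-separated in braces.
Answer: {5,6}

Derivation:
Constraint 1 (V < W) on D(V)={5,6,7,8,9} D(W)={3,6,7,8,9}: V {5,6,7,8,9}->{5,6,7,8}; W {3,6,7,8,9}->{6,7,8,9}
Constraint 2 (X != W) on D(X)={3,4,5,7,9} D(W)={6,7,8,9}: no change
Constraint 3 (U != V) on D(U)={3,4,6,8} D(V)={5,6,7,8}: no change
Constraint 4 (V + U = X) on D(V)={5,6,7,8} D(U)={3,4,6,8} D(X)={3,4,5,7,9}: V {5,6,7,8}->{5,6}; U {3,4,6,8}->{3,4}; X {3,4,5,7,9}->{9}
So after all 4 constraints: D(V) = {5,6}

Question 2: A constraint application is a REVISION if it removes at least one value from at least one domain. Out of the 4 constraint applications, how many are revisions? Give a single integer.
Answer: 2

Derivation:
Constraint 1 (V < W) on D(V)={5,6,7,8,9} D(W)={3,6,7,8,9}: V {5,6,7,8,9}->{5,6,7,8}; W {3,6,7,8,9}->{6,7,8,9} => REVISION
Constraint 2 (X != W) on D(X)={3,4,5,7,9} D(W)={6,7,8,9}: no change => not a revision
Constraint 3 (U != V) on D(U)={3,4,6,8} D(V)={5,6,7,8}: no change => not a revision
Constraint 4 (V + U = X) on D(V)={5,6,7,8} D(U)={3,4,6,8} D(X)={3,4,5,7,9}: V {5,6,7,8}->{5,6}; U {3,4,6,8}->{3,4}; X {3,4,5,7,9}->{9} => REVISION
Total revisions = 2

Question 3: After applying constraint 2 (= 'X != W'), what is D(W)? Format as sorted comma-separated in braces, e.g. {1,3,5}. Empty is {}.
Answer: {6,7,8,9}

Derivation:
Constraint 1 (V < W) on D(V)={5,6,7,8,9} D(W)={3,6,7,8,9}: V {5,6,7,8,9}->{5,6,7,8}; W {3,6,7,8,9}->{6,7,8,9}
Constraint 2 (X != W) on D(X)={3,4,5,7,9} D(W)={6,7,8,9}: no change
So after constraint 2: D(W) = {6,7,8,9}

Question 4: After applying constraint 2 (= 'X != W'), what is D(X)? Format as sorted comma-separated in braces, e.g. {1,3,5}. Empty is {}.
Answer: {3,4,5,7,9}

Derivation:
Constraint 1 (V < W) on D(V)={5,6,7,8,9} D(W)={3,6,7,8,9}: V {5,6,7,8,9}->{5,6,7,8}; W {3,6,7,8,9}->{6,7,8,9}
Constraint 2 (X != W) on D(X)={3,4,5,7,9} D(W)={6,7,8,9}: no change
So after constraint 2: D(X) = {3,4,5,7,9}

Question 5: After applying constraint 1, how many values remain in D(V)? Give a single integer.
Answer: 4

Derivation:
Constraint 1 (V < W) on D(V)={5,6,7,8,9} D(W)={3,6,7,8,9}: V {5,6,7,8,9}->{5,6,7,8}; W {3,6,7,8,9}->{6,7,8,9}
So after constraint 1: D(V)={5,6,7,8}, size = 4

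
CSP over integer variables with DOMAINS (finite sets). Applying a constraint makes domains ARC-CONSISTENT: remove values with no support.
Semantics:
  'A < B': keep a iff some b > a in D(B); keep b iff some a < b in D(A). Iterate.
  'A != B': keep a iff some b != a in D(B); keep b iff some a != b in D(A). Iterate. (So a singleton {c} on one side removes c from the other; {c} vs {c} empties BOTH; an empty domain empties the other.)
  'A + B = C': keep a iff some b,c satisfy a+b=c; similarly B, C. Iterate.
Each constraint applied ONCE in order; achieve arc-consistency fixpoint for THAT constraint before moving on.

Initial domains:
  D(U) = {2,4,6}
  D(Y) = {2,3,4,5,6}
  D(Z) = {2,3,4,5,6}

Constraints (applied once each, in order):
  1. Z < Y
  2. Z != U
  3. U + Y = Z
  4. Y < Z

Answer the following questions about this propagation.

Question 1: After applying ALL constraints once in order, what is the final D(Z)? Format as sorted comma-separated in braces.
Answer: {5}

Derivation:
Constraint 1 (Z < Y) on D(Z)={2,3,4,5,6} D(Y)={2,3,4,5,6}: Z {2,3,4,5,6}->{2,3,4,5}; Y {2,3,4,5,6}->{3,4,5,6}
Constraint 2 (Z != U) on D(Z)={2,3,4,5} D(U)={2,4,6}: no change
Constraint 3 (U + Y = Z) on D(U)={2,4,6} D(Y)={3,4,5,6} D(Z)={2,3,4,5}: U {2,4,6}->{2}; Y {3,4,5,6}->{3}; Z {2,3,4,5}->{5}
Constraint 4 (Y < Z) on D(Y)={3} D(Z)={5}: no change
So after all 4 constraints: D(Z) = {5}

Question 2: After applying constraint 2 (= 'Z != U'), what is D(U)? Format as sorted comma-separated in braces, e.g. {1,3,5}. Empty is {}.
Answer: {2,4,6}

Derivation:
Constraint 1 (Z < Y) on D(Z)={2,3,4,5,6} D(Y)={2,3,4,5,6}: Z {2,3,4,5,6}->{2,3,4,5}; Y {2,3,4,5,6}->{3,4,5,6}
Constraint 2 (Z != U) on D(Z)={2,3,4,5} D(U)={2,4,6}: no change
So after constraint 2: D(U) = {2,4,6}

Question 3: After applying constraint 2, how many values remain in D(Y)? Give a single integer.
Constraint 1 (Z < Y) on D(Z)={2,3,4,5,6} D(Y)={2,3,4,5,6}: Z {2,3,4,5,6}->{2,3,4,5}; Y {2,3,4,5,6}->{3,4,5,6}
Constraint 2 (Z != U) on D(Z)={2,3,4,5} D(U)={2,4,6}: no change
So after constraint 2: D(Y)={3,4,5,6}, size = 4

Answer: 4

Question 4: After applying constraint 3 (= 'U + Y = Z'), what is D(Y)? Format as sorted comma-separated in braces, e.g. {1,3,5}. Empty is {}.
Answer: {3}

Derivation:
Constraint 1 (Z < Y) on D(Z)={2,3,4,5,6} D(Y)={2,3,4,5,6}: Z {2,3,4,5,6}->{2,3,4,5}; Y {2,3,4,5,6}->{3,4,5,6}
Constraint 2 (Z != U) on D(Z)={2,3,4,5} D(U)={2,4,6}: no change
Constraint 3 (U + Y = Z) on D(U)={2,4,6} D(Y)={3,4,5,6} D(Z)={2,3,4,5}: U {2,4,6}->{2}; Y {3,4,5,6}->{3}; Z {2,3,4,5}->{5}
So after constraint 3: D(Y) = {3}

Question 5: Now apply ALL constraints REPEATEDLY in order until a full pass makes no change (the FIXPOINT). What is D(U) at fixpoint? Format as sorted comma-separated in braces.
Answer: {}

Derivation:
pass 0 (initial): D(U)={2,4,6}
pass 1: U {2,4,6}->{2}; Y {2,3,4,5,6}->{3}; Z {2,3,4,5,6}->{5}
pass 2: U {2}->{}; Y {3}->{}; Z {5}->{}
pass 3: no change
Fixpoint after 3 passes: D(U) = {}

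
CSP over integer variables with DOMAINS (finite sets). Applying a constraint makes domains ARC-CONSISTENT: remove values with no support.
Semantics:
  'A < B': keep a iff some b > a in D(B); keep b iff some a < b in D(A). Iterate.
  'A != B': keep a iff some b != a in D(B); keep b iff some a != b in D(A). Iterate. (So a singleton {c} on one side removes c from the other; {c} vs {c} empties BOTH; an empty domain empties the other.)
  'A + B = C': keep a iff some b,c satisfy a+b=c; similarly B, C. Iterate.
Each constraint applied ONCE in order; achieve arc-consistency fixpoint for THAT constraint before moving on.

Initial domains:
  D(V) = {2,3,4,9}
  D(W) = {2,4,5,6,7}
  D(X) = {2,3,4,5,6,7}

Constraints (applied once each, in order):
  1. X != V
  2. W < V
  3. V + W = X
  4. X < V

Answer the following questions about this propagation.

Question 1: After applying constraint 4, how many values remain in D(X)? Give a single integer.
Answer: 0

Derivation:
Constraint 1 (X != V) on D(X)={2,3,4,5,6,7} D(V)={2,3,4,9}: no change
Constraint 2 (W < V) on D(W)={2,4,5,6,7} D(V)={2,3,4,9}: V {2,3,4,9}->{3,4,9}
Constraint 3 (V + W = X) on D(V)={3,4,9} D(W)={2,4,5,6,7} D(X)={2,3,4,5,6,7}: V {3,4,9}->{3,4}; W {2,4,5,6,7}->{2,4}; X {2,3,4,5,6,7}->{5,6,7}
Constraint 4 (X < V) on D(X)={5,6,7} D(V)={3,4}: X {5,6,7}->{}; V {3,4}->{}
So after constraint 4: D(X)={}, size = 0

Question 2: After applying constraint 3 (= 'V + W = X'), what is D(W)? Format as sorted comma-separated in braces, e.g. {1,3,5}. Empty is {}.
Constraint 1 (X != V) on D(X)={2,3,4,5,6,7} D(V)={2,3,4,9}: no change
Constraint 2 (W < V) on D(W)={2,4,5,6,7} D(V)={2,3,4,9}: V {2,3,4,9}->{3,4,9}
Constraint 3 (V + W = X) on D(V)={3,4,9} D(W)={2,4,5,6,7} D(X)={2,3,4,5,6,7}: V {3,4,9}->{3,4}; W {2,4,5,6,7}->{2,4}; X {2,3,4,5,6,7}->{5,6,7}
So after constraint 3: D(W) = {2,4}

Answer: {2,4}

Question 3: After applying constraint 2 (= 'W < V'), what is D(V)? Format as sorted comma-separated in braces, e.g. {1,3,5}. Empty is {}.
Constraint 1 (X != V) on D(X)={2,3,4,5,6,7} D(V)={2,3,4,9}: no change
Constraint 2 (W < V) on D(W)={2,4,5,6,7} D(V)={2,3,4,9}: V {2,3,4,9}->{3,4,9}
So after constraint 2: D(V) = {3,4,9}

Answer: {3,4,9}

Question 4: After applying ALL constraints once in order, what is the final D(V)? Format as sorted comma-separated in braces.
Constraint 1 (X != V) on D(X)={2,3,4,5,6,7} D(V)={2,3,4,9}: no change
Constraint 2 (W < V) on D(W)={2,4,5,6,7} D(V)={2,3,4,9}: V {2,3,4,9}->{3,4,9}
Constraint 3 (V + W = X) on D(V)={3,4,9} D(W)={2,4,5,6,7} D(X)={2,3,4,5,6,7}: V {3,4,9}->{3,4}; W {2,4,5,6,7}->{2,4}; X {2,3,4,5,6,7}->{5,6,7}
Constraint 4 (X < V) on D(X)={5,6,7} D(V)={3,4}: X {5,6,7}->{}; V {3,4}->{}
So after all 4 constraints: D(V) = {}

Answer: {}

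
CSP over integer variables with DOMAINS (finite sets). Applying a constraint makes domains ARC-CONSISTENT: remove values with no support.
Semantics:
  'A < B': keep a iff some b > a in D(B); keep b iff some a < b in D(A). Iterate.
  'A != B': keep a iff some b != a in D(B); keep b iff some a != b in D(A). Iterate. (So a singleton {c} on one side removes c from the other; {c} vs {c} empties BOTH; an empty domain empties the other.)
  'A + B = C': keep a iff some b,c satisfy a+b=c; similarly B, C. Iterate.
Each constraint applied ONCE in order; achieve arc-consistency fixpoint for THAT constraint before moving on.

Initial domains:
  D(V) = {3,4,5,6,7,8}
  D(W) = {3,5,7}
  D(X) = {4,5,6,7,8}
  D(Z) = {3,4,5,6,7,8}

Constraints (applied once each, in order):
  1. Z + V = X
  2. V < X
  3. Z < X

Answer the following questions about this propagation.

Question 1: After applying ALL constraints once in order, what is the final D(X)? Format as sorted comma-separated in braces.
Constraint 1 (Z + V = X) on D(Z)={3,4,5,6,7,8} D(V)={3,4,5,6,7,8} D(X)={4,5,6,7,8}: Z {3,4,5,6,7,8}->{3,4,5}; V {3,4,5,6,7,8}->{3,4,5}; X {4,5,6,7,8}->{6,7,8}
Constraint 2 (V < X) on D(V)={3,4,5} D(X)={6,7,8}: no change
Constraint 3 (Z < X) on D(Z)={3,4,5} D(X)={6,7,8}: no change
So after all 3 constraints: D(X) = {6,7,8}

Answer: {6,7,8}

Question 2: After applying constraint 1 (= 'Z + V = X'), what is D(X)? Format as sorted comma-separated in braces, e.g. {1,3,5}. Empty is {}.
Constraint 1 (Z + V = X) on D(Z)={3,4,5,6,7,8} D(V)={3,4,5,6,7,8} D(X)={4,5,6,7,8}: Z {3,4,5,6,7,8}->{3,4,5}; V {3,4,5,6,7,8}->{3,4,5}; X {4,5,6,7,8}->{6,7,8}
So after constraint 1: D(X) = {6,7,8}

Answer: {6,7,8}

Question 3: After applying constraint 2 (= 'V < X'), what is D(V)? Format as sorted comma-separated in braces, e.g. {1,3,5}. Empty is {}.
Constraint 1 (Z + V = X) on D(Z)={3,4,5,6,7,8} D(V)={3,4,5,6,7,8} D(X)={4,5,6,7,8}: Z {3,4,5,6,7,8}->{3,4,5}; V {3,4,5,6,7,8}->{3,4,5}; X {4,5,6,7,8}->{6,7,8}
Constraint 2 (V < X) on D(V)={3,4,5} D(X)={6,7,8}: no change
So after constraint 2: D(V) = {3,4,5}

Answer: {3,4,5}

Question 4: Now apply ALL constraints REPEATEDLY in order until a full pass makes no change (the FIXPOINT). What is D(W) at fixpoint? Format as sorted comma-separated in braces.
pass 0 (initial): D(W)={3,5,7}
pass 1: V {3,4,5,6,7,8}->{3,4,5}; X {4,5,6,7,8}->{6,7,8}; Z {3,4,5,6,7,8}->{3,4,5}
pass 2: no change
Fixpoint after 2 passes: D(W) = {3,5,7}

Answer: {3,5,7}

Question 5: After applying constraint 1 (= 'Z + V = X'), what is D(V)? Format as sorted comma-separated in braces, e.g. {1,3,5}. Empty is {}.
Constraint 1 (Z + V = X) on D(Z)={3,4,5,6,7,8} D(V)={3,4,5,6,7,8} D(X)={4,5,6,7,8}: Z {3,4,5,6,7,8}->{3,4,5}; V {3,4,5,6,7,8}->{3,4,5}; X {4,5,6,7,8}->{6,7,8}
So after constraint 1: D(V) = {3,4,5}

Answer: {3,4,5}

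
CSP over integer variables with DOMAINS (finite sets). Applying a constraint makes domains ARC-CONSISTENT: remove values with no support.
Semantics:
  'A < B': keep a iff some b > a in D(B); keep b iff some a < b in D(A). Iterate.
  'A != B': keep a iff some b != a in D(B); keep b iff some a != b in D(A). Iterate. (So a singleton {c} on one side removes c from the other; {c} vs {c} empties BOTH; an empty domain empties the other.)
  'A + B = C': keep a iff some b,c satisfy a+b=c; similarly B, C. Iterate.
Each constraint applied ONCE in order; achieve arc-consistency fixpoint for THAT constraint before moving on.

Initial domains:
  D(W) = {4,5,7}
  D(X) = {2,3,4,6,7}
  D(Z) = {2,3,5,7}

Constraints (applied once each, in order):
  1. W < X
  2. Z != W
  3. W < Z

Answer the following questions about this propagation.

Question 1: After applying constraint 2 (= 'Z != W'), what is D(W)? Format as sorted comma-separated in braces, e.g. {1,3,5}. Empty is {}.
Answer: {4,5}

Derivation:
Constraint 1 (W < X) on D(W)={4,5,7} D(X)={2,3,4,6,7}: W {4,5,7}->{4,5}; X {2,3,4,6,7}->{6,7}
Constraint 2 (Z != W) on D(Z)={2,3,5,7} D(W)={4,5}: no change
So after constraint 2: D(W) = {4,5}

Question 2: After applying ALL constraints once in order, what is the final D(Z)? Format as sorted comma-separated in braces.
Constraint 1 (W < X) on D(W)={4,5,7} D(X)={2,3,4,6,7}: W {4,5,7}->{4,5}; X {2,3,4,6,7}->{6,7}
Constraint 2 (Z != W) on D(Z)={2,3,5,7} D(W)={4,5}: no change
Constraint 3 (W < Z) on D(W)={4,5} D(Z)={2,3,5,7}: Z {2,3,5,7}->{5,7}
So after all 3 constraints: D(Z) = {5,7}

Answer: {5,7}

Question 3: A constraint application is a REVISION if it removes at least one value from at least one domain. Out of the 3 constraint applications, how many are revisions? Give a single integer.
Constraint 1 (W < X) on D(W)={4,5,7} D(X)={2,3,4,6,7}: W {4,5,7}->{4,5}; X {2,3,4,6,7}->{6,7} => REVISION
Constraint 2 (Z != W) on D(Z)={2,3,5,7} D(W)={4,5}: no change => not a revision
Constraint 3 (W < Z) on D(W)={4,5} D(Z)={2,3,5,7}: Z {2,3,5,7}->{5,7} => REVISION
Total revisions = 2

Answer: 2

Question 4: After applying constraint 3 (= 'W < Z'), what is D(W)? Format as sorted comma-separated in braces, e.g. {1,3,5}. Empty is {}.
Constraint 1 (W < X) on D(W)={4,5,7} D(X)={2,3,4,6,7}: W {4,5,7}->{4,5}; X {2,3,4,6,7}->{6,7}
Constraint 2 (Z != W) on D(Z)={2,3,5,7} D(W)={4,5}: no change
Constraint 3 (W < Z) on D(W)={4,5} D(Z)={2,3,5,7}: Z {2,3,5,7}->{5,7}
So after constraint 3: D(W) = {4,5}

Answer: {4,5}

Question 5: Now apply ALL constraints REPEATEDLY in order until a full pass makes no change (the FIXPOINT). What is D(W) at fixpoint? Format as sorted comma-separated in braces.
Answer: {4,5}

Derivation:
pass 0 (initial): D(W)={4,5,7}
pass 1: W {4,5,7}->{4,5}; X {2,3,4,6,7}->{6,7}; Z {2,3,5,7}->{5,7}
pass 2: no change
Fixpoint after 2 passes: D(W) = {4,5}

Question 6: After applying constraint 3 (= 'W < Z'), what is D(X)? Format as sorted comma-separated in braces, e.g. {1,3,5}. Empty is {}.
Answer: {6,7}

Derivation:
Constraint 1 (W < X) on D(W)={4,5,7} D(X)={2,3,4,6,7}: W {4,5,7}->{4,5}; X {2,3,4,6,7}->{6,7}
Constraint 2 (Z != W) on D(Z)={2,3,5,7} D(W)={4,5}: no change
Constraint 3 (W < Z) on D(W)={4,5} D(Z)={2,3,5,7}: Z {2,3,5,7}->{5,7}
So after constraint 3: D(X) = {6,7}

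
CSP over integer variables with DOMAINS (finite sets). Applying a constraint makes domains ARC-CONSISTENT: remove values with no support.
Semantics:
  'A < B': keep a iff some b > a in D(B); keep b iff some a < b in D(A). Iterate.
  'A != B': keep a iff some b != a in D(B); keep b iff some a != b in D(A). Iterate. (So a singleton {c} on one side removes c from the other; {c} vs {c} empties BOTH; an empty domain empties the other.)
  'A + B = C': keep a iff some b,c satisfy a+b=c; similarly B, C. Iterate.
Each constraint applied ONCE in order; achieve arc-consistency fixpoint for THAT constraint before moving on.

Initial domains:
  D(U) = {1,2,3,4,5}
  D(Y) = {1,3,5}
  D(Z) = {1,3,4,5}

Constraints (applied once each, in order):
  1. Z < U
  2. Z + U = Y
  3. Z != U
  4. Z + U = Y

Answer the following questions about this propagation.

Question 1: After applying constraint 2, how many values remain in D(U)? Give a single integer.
Constraint 1 (Z < U) on D(Z)={1,3,4,5} D(U)={1,2,3,4,5}: Z {1,3,4,5}->{1,3,4}; U {1,2,3,4,5}->{2,3,4,5}
Constraint 2 (Z + U = Y) on D(Z)={1,3,4} D(U)={2,3,4,5} D(Y)={1,3,5}: Z {1,3,4}->{1,3}; U {2,3,4,5}->{2,4}; Y {1,3,5}->{3,5}
So after constraint 2: D(U)={2,4}, size = 2

Answer: 2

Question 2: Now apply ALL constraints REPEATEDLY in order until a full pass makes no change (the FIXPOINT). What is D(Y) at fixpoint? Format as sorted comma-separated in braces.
Answer: {3,5}

Derivation:
pass 0 (initial): D(Y)={1,3,5}
pass 1: U {1,2,3,4,5}->{2,4}; Y {1,3,5}->{3,5}; Z {1,3,4,5}->{1,3}
pass 2: no change
Fixpoint after 2 passes: D(Y) = {3,5}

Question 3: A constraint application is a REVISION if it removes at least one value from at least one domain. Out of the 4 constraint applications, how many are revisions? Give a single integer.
Constraint 1 (Z < U) on D(Z)={1,3,4,5} D(U)={1,2,3,4,5}: Z {1,3,4,5}->{1,3,4}; U {1,2,3,4,5}->{2,3,4,5} => REVISION
Constraint 2 (Z + U = Y) on D(Z)={1,3,4} D(U)={2,3,4,5} D(Y)={1,3,5}: Z {1,3,4}->{1,3}; U {2,3,4,5}->{2,4}; Y {1,3,5}->{3,5} => REVISION
Constraint 3 (Z != U) on D(Z)={1,3} D(U)={2,4}: no change => not a revision
Constraint 4 (Z + U = Y) on D(Z)={1,3} D(U)={2,4} D(Y)={3,5}: no change => not a revision
Total revisions = 2

Answer: 2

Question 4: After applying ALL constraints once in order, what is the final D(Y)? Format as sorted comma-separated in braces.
Constraint 1 (Z < U) on D(Z)={1,3,4,5} D(U)={1,2,3,4,5}: Z {1,3,4,5}->{1,3,4}; U {1,2,3,4,5}->{2,3,4,5}
Constraint 2 (Z + U = Y) on D(Z)={1,3,4} D(U)={2,3,4,5} D(Y)={1,3,5}: Z {1,3,4}->{1,3}; U {2,3,4,5}->{2,4}; Y {1,3,5}->{3,5}
Constraint 3 (Z != U) on D(Z)={1,3} D(U)={2,4}: no change
Constraint 4 (Z + U = Y) on D(Z)={1,3} D(U)={2,4} D(Y)={3,5}: no change
So after all 4 constraints: D(Y) = {3,5}

Answer: {3,5}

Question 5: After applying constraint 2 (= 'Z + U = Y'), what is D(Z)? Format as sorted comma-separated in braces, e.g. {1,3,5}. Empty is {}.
Answer: {1,3}

Derivation:
Constraint 1 (Z < U) on D(Z)={1,3,4,5} D(U)={1,2,3,4,5}: Z {1,3,4,5}->{1,3,4}; U {1,2,3,4,5}->{2,3,4,5}
Constraint 2 (Z + U = Y) on D(Z)={1,3,4} D(U)={2,3,4,5} D(Y)={1,3,5}: Z {1,3,4}->{1,3}; U {2,3,4,5}->{2,4}; Y {1,3,5}->{3,5}
So after constraint 2: D(Z) = {1,3}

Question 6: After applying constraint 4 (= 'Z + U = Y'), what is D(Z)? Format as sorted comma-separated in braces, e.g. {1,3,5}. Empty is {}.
Answer: {1,3}

Derivation:
Constraint 1 (Z < U) on D(Z)={1,3,4,5} D(U)={1,2,3,4,5}: Z {1,3,4,5}->{1,3,4}; U {1,2,3,4,5}->{2,3,4,5}
Constraint 2 (Z + U = Y) on D(Z)={1,3,4} D(U)={2,3,4,5} D(Y)={1,3,5}: Z {1,3,4}->{1,3}; U {2,3,4,5}->{2,4}; Y {1,3,5}->{3,5}
Constraint 3 (Z != U) on D(Z)={1,3} D(U)={2,4}: no change
Constraint 4 (Z + U = Y) on D(Z)={1,3} D(U)={2,4} D(Y)={3,5}: no change
So after constraint 4: D(Z) = {1,3}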